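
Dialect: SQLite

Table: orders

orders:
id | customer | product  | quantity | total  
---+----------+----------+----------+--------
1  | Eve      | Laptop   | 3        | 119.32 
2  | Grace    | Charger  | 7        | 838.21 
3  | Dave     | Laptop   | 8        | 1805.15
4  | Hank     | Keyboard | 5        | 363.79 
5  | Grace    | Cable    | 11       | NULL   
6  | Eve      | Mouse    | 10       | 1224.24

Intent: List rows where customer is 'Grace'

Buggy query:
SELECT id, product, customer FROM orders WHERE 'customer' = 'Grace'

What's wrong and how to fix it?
Bug: Single quotes denote string literals in SQL; the column name is being compared as a constant string

Fix: Remove the quotes around the column name (or use double quotes for an identifier)

Corrected query:
SELECT id, product, customer FROM orders WHERE customer = 'Grace'

Result:
id | product | customer
---+---------+---------
2  | Charger | Grace   
5  | Cable   | Grace   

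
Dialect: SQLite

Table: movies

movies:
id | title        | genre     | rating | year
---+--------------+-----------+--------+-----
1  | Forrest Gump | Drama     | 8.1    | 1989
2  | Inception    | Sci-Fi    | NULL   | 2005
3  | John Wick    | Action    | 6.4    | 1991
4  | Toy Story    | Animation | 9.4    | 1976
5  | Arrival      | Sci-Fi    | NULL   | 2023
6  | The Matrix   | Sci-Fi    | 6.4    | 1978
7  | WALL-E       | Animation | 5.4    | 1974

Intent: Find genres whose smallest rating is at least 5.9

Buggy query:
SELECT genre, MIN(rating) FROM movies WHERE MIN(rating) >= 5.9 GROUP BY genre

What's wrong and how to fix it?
Bug: Aggregates like MIN are computed per group after WHERE runs

Fix: Use HAVING for the per-group MIN condition

Corrected query:
SELECT genre, MIN(rating) FROM movies GROUP BY genre HAVING MIN(rating) >= 5.9

Result:
genre  | MIN(rating)
-------+------------
Action | 6.4        
Drama  | 8.1        
Sci-Fi | 6.4        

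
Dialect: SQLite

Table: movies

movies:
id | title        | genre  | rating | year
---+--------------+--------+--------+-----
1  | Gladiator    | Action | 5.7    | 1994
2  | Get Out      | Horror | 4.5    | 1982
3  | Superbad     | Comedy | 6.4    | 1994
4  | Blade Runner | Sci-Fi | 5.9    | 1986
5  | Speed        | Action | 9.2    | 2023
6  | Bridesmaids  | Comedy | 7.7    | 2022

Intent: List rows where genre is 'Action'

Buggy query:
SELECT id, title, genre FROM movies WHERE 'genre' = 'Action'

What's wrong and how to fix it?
Bug: Single quotes denote string literals in SQL; the column name is being compared as a constant string

Fix: Reference the column as genre without single quotes

Corrected query:
SELECT id, title, genre FROM movies WHERE genre = 'Action'

Result:
id | title     | genre 
---+-----------+-------
1  | Gladiator | Action
5  | Speed     | Action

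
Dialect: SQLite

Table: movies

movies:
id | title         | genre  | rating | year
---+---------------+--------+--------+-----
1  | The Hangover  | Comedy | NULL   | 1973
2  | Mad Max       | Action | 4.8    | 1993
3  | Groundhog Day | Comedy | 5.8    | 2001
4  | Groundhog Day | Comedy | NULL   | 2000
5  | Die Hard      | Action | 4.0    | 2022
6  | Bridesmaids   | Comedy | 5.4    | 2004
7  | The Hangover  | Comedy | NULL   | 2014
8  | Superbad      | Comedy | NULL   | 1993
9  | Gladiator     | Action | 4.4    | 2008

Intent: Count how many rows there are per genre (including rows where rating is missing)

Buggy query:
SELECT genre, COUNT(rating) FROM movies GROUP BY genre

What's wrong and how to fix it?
Bug: COUNT(rating) skips NULLs, so groups with missing rating are undercounted

Fix: Use COUNT(*) to count all rows regardless of NULL

Corrected query:
SELECT genre, COUNT(*) FROM movies GROUP BY genre

Result:
genre  | COUNT(*)
-------+---------
Action | 3       
Comedy | 6       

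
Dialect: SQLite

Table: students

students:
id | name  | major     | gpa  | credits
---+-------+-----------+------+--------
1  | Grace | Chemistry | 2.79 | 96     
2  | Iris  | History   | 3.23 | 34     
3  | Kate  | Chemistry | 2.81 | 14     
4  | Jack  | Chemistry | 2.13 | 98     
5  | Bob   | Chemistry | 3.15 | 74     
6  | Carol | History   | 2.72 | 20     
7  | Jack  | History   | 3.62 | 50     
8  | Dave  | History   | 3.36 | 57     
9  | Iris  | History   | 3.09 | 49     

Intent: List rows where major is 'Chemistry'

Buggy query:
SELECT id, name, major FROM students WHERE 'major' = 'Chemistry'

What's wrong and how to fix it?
Bug: Single quotes denote string literals in SQL; the column name is being compared as a constant string

Fix: Reference the column as major without single quotes

Corrected query:
SELECT id, name, major FROM students WHERE major = 'Chemistry'

Result:
id | name  | major    
---+-------+----------
1  | Grace | Chemistry
3  | Kate  | Chemistry
4  | Jack  | Chemistry
5  | Bob   | Chemistry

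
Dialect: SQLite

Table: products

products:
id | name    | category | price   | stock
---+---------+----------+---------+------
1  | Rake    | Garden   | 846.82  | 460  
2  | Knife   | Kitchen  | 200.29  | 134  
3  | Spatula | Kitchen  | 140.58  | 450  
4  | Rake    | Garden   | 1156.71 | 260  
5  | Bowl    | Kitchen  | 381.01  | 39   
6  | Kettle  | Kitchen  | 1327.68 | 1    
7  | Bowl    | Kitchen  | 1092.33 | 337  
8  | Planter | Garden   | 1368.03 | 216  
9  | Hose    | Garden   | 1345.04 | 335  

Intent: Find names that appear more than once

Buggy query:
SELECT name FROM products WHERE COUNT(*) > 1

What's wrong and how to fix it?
Bug: WHERE can't reference COUNT(*); aggregates are computed after WHERE

Fix: Group first, then use HAVING for the count condition

Corrected query:
SELECT name FROM products GROUP BY name HAVING COUNT(*) > 1

Result:
name
----
Bowl
Rake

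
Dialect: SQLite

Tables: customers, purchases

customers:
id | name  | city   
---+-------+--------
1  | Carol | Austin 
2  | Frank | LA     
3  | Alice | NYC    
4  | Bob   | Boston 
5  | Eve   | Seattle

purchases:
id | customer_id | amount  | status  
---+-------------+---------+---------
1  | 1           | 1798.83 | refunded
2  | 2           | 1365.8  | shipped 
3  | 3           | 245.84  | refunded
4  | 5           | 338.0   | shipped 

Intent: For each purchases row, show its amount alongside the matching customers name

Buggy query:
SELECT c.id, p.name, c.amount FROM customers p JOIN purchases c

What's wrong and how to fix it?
Bug: JOIN with no ON clause produces a cartesian product; every purchases row pairs with every customers row

Fix: Specify the join condition linking the foreign key to the parent id

Corrected query:
SELECT c.id, p.name, c.amount FROM customers p JOIN purchases c ON c.customer_id = p.id

Result:
id | name  | amount 
---+-------+--------
1  | Carol | 1798.83
2  | Frank | 1365.8 
3  | Alice | 245.84 
4  | Eve   | 338    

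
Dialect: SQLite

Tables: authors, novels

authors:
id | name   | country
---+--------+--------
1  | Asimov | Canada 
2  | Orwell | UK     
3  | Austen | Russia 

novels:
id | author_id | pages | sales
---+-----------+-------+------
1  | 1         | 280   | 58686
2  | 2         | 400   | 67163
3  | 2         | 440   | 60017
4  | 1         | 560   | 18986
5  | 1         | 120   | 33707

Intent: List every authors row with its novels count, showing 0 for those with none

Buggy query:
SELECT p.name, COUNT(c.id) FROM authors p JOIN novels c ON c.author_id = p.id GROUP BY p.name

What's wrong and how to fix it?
Bug: INNER JOIN drops authors rows that have no matching novels rows

Fix: Switch to LEFT JOIN to retain unmatched parent rows

Corrected query:
SELECT p.name, COUNT(c.id) FROM authors p LEFT JOIN novels c ON c.author_id = p.id GROUP BY p.name

Result:
name   | COUNT(c.id)
-------+------------
Asimov | 3          
Austen | 0          
Orwell | 2          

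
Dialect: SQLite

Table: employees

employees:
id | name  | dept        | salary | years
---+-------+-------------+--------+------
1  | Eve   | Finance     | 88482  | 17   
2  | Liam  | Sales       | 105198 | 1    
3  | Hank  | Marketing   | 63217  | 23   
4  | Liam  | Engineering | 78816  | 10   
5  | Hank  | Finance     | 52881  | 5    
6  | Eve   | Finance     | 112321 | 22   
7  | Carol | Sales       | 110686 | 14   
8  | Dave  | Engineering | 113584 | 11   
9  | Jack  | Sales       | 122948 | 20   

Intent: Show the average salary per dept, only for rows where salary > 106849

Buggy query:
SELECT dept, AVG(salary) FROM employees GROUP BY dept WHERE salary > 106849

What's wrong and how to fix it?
Bug: Row-level WHERE must come before GROUP BY in the clause order

Fix: Place WHERE between FROM and GROUP BY

Corrected query:
SELECT dept, AVG(salary) FROM employees WHERE salary > 106849 GROUP BY dept

Result:
dept        | AVG(salary)
------------+------------
Engineering | 113584     
Finance     | 112321     
Sales       | 116817     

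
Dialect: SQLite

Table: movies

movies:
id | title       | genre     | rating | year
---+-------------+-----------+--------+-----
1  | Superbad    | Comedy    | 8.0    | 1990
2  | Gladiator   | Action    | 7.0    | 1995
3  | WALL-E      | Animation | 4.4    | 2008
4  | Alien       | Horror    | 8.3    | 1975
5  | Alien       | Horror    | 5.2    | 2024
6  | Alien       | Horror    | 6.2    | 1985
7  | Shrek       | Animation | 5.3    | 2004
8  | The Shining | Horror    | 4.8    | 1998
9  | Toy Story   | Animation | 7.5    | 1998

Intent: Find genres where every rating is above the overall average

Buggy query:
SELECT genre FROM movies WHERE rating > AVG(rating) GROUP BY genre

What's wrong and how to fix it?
Bug: WHERE evaluates per row before aggregation, so AVG() is unavailable

Fix: Compute the overall average in a scalar subquery and compare each group's MIN against it in HAVING

Corrected query:
SELECT genre FROM movies GROUP BY genre HAVING MIN(rating) > (SELECT AVG(rating) FROM movies)

Result:
genre 
------
Action
Comedy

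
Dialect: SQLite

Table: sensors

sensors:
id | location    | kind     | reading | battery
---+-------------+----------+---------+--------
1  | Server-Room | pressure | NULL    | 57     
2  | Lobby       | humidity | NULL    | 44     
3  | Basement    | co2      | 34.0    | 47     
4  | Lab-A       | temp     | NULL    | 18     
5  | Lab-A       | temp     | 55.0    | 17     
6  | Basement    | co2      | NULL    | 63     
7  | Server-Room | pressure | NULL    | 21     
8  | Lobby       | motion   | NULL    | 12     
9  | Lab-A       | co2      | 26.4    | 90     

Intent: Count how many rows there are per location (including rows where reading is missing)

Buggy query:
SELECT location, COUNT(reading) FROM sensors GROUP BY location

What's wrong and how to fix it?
Bug: COUNT(reading) skips NULLs, so groups with missing reading are undercounted

Fix: Use COUNT(*) to count all rows regardless of NULL

Corrected query:
SELECT location, COUNT(*) FROM sensors GROUP BY location

Result:
location    | COUNT(*)
------------+---------
Basement    | 2       
Lab-A       | 3       
Lobby       | 2       
Server-Room | 2       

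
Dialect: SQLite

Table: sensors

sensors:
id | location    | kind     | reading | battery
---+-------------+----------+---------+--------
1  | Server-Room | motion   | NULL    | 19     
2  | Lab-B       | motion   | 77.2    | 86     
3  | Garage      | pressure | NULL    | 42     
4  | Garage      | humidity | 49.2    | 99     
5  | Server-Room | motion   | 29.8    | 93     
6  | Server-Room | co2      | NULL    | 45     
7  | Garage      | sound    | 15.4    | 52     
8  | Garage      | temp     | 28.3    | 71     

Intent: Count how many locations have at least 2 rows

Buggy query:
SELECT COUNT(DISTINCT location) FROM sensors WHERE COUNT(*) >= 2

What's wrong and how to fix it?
Bug: COUNT(*) cannot appear in WHERE; the per-group count doesn't exist yet

Fix: Use a subquery that GROUPs and filters with HAVING, then count its rows

Corrected query:
SELECT COUNT(*) FROM (SELECT location FROM sensors GROUP BY location HAVING COUNT(*) >= 2)

Result:
COUNT(*)
--------
2       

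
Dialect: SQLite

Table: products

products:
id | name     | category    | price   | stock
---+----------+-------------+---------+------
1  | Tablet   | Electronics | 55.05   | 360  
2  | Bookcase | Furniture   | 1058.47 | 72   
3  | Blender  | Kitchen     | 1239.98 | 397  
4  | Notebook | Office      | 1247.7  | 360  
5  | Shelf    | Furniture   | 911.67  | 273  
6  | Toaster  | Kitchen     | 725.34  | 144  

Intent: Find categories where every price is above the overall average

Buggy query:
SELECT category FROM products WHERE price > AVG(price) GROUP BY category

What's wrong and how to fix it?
Bug: WHERE evaluates per row before aggregation, so AVG() is unavailable

Fix: Compute the overall average in a scalar subquery and compare each group's MIN against it in HAVING

Corrected query:
SELECT category FROM products GROUP BY category HAVING MIN(price) > (SELECT AVG(price) FROM products)

Result:
category 
---------
Furniture
Office   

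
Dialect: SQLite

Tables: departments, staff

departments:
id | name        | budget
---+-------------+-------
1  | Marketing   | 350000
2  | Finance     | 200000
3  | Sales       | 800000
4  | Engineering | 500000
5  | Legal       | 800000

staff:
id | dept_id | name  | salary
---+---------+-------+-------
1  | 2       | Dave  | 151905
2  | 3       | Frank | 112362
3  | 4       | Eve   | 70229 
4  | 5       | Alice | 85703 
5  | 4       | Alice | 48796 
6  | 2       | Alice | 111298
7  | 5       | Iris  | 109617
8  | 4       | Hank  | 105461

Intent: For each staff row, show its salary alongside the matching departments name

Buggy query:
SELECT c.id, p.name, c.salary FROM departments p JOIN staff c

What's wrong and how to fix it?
Bug: Missing join condition: each staff row is matched to all departments rows instead of just its own

Fix: Add ON c.dept_id = p.id to the JOIN

Corrected query:
SELECT c.id, p.name, c.salary FROM departments p JOIN staff c ON c.dept_id = p.id

Result:
id | name        | salary
---+-------------+-------
1  | Finance     | 151905
2  | Sales       | 112362
3  | Engineering | 70229 
4  | Legal       | 85703 
5  | Engineering | 48796 
6  | Finance     | 111298
7  | Legal       | 109617
8  | Engineering | 105461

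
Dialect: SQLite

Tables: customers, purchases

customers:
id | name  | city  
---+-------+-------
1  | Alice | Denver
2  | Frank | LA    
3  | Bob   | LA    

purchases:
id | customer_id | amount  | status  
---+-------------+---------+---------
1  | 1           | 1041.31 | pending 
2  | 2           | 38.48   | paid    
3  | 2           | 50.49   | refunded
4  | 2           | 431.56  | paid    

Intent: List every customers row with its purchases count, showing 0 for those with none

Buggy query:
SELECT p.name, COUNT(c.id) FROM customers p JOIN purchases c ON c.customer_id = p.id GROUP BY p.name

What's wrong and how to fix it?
Bug: An inner join excludes parents with zero children

Fix: Switch to LEFT JOIN to retain unmatched parent rows

Corrected query:
SELECT p.name, COUNT(c.id) FROM customers p LEFT JOIN purchases c ON c.customer_id = p.id GROUP BY p.name

Result:
name  | COUNT(c.id)
------+------------
Alice | 1          
Bob   | 0          
Frank | 3          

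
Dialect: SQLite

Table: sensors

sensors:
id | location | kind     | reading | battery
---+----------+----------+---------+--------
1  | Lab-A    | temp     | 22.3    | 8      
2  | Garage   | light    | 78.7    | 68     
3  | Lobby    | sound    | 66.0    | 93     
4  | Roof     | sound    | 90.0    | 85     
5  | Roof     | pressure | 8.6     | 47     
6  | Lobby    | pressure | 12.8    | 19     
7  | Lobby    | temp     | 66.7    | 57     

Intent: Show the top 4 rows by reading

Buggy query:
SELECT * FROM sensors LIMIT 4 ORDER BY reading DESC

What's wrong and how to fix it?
Bug: LIMIT must come after ORDER BY

Fix: Swap the clauses: ORDER BY first, then LIMIT

Corrected query:
SELECT * FROM sensors ORDER BY reading DESC LIMIT 4

Result:
id | location | kind  | reading | battery
---+----------+-------+---------+--------
4  | Roof     | sound | 90      | 85     
2  | Garage   | light | 78.7    | 68     
7  | Lobby    | temp  | 66.7    | 57     
3  | Lobby    | sound | 66      | 93     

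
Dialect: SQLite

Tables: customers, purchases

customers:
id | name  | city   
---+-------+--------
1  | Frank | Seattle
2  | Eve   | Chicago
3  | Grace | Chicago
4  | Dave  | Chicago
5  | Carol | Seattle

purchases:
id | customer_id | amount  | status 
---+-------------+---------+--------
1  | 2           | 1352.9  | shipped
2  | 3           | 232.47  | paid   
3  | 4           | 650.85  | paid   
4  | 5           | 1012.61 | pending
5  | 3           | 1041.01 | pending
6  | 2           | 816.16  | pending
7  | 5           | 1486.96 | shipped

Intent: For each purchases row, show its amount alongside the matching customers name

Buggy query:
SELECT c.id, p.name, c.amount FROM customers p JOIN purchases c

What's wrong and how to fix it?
Bug: Missing join condition: each purchases row is matched to all customers rows instead of just its own

Fix: Specify the join condition linking the foreign key to the parent id

Corrected query:
SELECT c.id, p.name, c.amount FROM customers p JOIN purchases c ON c.customer_id = p.id

Result:
id | name  | amount 
---+-------+--------
1  | Eve   | 1352.9 
2  | Grace | 232.47 
3  | Dave  | 650.85 
4  | Carol | 1012.61
5  | Grace | 1041.01
6  | Eve   | 816.16 
7  | Carol | 1486.96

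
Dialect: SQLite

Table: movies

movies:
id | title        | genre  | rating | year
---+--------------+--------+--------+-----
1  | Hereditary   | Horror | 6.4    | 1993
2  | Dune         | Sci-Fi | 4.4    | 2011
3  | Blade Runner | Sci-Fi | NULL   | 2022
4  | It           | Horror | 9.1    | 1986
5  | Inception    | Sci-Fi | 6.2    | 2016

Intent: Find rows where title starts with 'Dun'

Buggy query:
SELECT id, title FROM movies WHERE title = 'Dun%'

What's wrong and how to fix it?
Bug: Wildcards only work with LIKE; '=' treats '%' as a literal character

Fix: Replace '=' with LIKE so 'Dun%' is treated as a pattern

Corrected query:
SELECT id, title FROM movies WHERE title LIKE 'Dun%'

Result:
id | title
---+------
2  | Dune 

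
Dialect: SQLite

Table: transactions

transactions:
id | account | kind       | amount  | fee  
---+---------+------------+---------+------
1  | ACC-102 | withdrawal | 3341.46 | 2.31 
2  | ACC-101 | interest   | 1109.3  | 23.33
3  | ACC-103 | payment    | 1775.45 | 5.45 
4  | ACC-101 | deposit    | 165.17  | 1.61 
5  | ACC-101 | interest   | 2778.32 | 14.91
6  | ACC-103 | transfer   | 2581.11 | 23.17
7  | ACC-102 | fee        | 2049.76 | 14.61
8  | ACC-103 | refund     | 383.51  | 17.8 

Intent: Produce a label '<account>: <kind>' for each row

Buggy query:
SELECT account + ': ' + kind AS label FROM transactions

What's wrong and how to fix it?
Bug: '+' is numeric addition; on text columns SQLite converts them to 0 instead of concatenating

Fix: Use the || operator for string concatenation

Corrected query:
SELECT account || ': ' || kind AS label FROM transactions

Result:
label              
-------------------
ACC-102: withdrawal
ACC-101: interest  
ACC-103: payment   
ACC-101: deposit   
ACC-101: interest  
ACC-103: transfer  
ACC-102: fee       
ACC-103: refund    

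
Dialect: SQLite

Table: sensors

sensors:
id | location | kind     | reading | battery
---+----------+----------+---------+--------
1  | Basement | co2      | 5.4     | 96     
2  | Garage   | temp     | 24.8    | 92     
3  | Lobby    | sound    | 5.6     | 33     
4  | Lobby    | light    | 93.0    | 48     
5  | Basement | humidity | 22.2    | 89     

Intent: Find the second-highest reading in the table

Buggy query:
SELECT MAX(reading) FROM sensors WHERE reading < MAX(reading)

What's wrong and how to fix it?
Bug: The inner MAX is an aggregate inside WHERE, which is not allowed

Fix: Compute the overall MAX in a subquery, then take MAX of rows below it

Corrected query:
SELECT MAX(reading) FROM sensors WHERE reading < (SELECT MAX(reading) FROM sensors)

Result:
MAX(reading)
------------
24.8        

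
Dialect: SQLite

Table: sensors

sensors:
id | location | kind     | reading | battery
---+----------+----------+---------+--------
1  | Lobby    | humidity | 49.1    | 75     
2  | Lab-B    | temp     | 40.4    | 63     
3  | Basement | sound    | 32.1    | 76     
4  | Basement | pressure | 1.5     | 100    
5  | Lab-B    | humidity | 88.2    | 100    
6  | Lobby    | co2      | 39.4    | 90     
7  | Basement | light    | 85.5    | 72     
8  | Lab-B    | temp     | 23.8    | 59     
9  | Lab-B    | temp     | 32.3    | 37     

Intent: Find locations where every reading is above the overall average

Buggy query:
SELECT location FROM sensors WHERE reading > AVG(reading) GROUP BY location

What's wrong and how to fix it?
Bug: AVG() is an aggregate; it can't sit directly in WHERE

Fix: Use a subquery for AVG and a HAVING MIN(...) filter so the condition holds for every row in the group

Corrected query:
SELECT location FROM sensors GROUP BY location HAVING MIN(reading) > (SELECT AVG(reading) FROM sensors)

Result:
(no rows)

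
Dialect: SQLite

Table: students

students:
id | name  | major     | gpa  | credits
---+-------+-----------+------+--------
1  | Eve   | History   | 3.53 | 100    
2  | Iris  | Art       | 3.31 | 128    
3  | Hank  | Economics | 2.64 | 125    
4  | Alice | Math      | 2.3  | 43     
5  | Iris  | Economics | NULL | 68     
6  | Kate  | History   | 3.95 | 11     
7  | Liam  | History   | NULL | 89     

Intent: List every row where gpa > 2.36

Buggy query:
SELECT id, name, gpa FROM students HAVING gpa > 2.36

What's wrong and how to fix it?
Bug: HAVING filters the output of aggregation, but this query has no GROUP BY and no aggregate functions, so SQLite rejects it (HAVING clause on a non-aggregate query); the condition here is per row

Fix: Replace HAVING with WHERE since the condition applies to individual rows

Corrected query:
SELECT id, name, gpa FROM students WHERE gpa > 2.36

Result:
id | name | gpa 
---+------+-----
1  | Eve  | 3.53
2  | Iris | 3.31
3  | Hank | 2.64
6  | Kate | 3.95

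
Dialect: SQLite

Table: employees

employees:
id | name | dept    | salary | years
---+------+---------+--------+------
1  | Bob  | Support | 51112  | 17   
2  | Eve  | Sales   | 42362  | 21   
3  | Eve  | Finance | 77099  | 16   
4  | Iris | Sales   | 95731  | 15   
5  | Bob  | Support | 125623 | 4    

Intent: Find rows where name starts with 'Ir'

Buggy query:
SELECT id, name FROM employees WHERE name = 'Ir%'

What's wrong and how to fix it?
Bug: '=' compares the literal string including the % character; pattern matching needs LIKE

Fix: Replace '=' with LIKE so 'Ir%' is treated as a pattern

Corrected query:
SELECT id, name FROM employees WHERE name LIKE 'Ir%'

Result:
id | name
---+-----
4  | Iris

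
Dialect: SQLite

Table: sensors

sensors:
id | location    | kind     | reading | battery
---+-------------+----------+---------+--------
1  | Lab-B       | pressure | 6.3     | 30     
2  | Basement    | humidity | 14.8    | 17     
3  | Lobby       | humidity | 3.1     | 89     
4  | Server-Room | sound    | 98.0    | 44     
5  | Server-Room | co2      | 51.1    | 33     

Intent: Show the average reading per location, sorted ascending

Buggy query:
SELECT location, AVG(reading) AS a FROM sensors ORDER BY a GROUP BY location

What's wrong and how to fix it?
Bug: GROUP BY must precede ORDER BY

Fix: Reorder: SELECT … FROM … GROUP BY … ORDER BY …

Corrected query:
SELECT location, AVG(reading) AS a FROM sensors GROUP BY location ORDER BY a

Result:
location    | a    
------------+------
Lobby       | 3.1  
Lab-B       | 6.3  
Basement    | 14.8 
Server-Room | 74.55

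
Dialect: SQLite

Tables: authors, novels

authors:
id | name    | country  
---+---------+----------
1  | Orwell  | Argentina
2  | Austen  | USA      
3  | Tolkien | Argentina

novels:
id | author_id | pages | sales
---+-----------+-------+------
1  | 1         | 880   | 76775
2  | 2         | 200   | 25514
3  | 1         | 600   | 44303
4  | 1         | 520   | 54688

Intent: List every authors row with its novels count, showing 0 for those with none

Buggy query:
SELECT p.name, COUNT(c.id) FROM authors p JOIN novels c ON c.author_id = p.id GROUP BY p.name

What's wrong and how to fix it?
Bug: INNER JOIN drops authors rows that have no matching novels rows

Fix: Switch to LEFT JOIN to retain unmatched parent rows

Corrected query:
SELECT p.name, COUNT(c.id) FROM authors p LEFT JOIN novels c ON c.author_id = p.id GROUP BY p.name

Result:
name    | COUNT(c.id)
--------+------------
Austen  | 1          
Orwell  | 3          
Tolkien | 0          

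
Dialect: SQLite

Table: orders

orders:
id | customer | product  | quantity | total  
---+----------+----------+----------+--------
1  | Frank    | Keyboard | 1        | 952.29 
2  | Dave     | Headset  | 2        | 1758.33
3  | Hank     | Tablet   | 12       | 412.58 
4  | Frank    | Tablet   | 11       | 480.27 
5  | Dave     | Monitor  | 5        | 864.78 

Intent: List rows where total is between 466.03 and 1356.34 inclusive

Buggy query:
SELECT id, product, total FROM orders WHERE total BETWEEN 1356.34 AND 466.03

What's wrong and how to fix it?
Bug: BETWEEN expects the lower bound first; with 1356.34 AND 466.03 the range is empty

Fix: Swap the bounds so the smaller value comes first

Corrected query:
SELECT id, product, total FROM orders WHERE total BETWEEN 466.03 AND 1356.34

Result:
id | product  | total 
---+----------+-------
1  | Keyboard | 952.29
4  | Tablet   | 480.27
5  | Monitor  | 864.78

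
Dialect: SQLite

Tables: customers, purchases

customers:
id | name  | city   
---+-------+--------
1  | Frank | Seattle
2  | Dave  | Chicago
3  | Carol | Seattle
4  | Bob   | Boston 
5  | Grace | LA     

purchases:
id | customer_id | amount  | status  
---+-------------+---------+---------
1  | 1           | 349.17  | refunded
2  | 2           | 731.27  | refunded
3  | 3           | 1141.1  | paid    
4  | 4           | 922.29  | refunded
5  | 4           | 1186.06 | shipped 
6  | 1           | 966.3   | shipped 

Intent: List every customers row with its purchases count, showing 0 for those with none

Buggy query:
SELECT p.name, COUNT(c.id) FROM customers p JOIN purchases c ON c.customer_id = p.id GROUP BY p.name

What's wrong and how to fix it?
Bug: An inner join excludes parents with zero children

Fix: Use LEFT JOIN so parents without children still appear (COUNT(c.id) gives 0)

Corrected query:
SELECT p.name, COUNT(c.id) FROM customers p LEFT JOIN purchases c ON c.customer_id = p.id GROUP BY p.name

Result:
name  | COUNT(c.id)
------+------------
Bob   | 2          
Carol | 1          
Dave  | 1          
Frank | 2          
Grace | 0          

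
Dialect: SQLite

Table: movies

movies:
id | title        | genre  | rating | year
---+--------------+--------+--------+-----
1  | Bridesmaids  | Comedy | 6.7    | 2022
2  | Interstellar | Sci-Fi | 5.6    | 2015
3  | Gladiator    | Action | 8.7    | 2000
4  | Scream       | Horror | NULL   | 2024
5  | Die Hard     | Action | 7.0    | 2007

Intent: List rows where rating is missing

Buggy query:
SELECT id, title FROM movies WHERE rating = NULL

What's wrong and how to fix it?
Bug: '= NULL' is always unknown in SQL three-valued logic, so no rows match

Fix: Replace '= NULL' with 'IS NULL'

Corrected query:
SELECT id, title FROM movies WHERE rating IS NULL

Result:
id | title 
---+-------
4  | Scream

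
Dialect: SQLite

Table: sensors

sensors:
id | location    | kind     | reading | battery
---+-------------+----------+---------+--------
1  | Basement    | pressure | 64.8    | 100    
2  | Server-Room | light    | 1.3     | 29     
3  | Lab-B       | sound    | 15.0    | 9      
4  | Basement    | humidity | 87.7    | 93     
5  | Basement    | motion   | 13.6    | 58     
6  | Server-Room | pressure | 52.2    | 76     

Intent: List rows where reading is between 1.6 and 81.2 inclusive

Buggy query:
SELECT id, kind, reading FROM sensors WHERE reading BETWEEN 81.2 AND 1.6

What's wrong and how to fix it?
Bug: BETWEEN expects the lower bound first; with 81.2 AND 1.6 the range is empty

Fix: Swap the bounds so the smaller value comes first

Corrected query:
SELECT id, kind, reading FROM sensors WHERE reading BETWEEN 1.6 AND 81.2

Result:
id | kind     | reading
---+----------+--------
1  | pressure | 64.8   
3  | sound    | 15     
5  | motion   | 13.6   
6  | pressure | 52.2   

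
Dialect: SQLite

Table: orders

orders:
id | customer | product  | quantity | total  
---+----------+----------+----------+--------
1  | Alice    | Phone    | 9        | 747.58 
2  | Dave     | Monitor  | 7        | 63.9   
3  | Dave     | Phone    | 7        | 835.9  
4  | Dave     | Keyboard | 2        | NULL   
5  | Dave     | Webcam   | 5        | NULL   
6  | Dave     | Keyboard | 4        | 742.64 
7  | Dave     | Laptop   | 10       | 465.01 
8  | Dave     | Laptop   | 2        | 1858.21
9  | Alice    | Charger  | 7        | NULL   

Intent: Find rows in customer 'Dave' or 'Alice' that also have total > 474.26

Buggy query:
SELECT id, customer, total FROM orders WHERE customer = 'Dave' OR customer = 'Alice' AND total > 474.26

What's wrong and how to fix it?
Bug: AND binds tighter than OR, so this parses as customer = 'Dave' OR (customer = 'Alice' AND total > 474.26)

Fix: Add parentheses around the OR so the AND applies to both alternatives

Corrected query:
SELECT id, customer, total FROM orders WHERE (customer = 'Dave' OR customer = 'Alice') AND total > 474.26

Result:
id | customer | total  
---+----------+--------
1  | Alice    | 747.58 
3  | Dave     | 835.9  
6  | Dave     | 742.64 
8  | Dave     | 1858.21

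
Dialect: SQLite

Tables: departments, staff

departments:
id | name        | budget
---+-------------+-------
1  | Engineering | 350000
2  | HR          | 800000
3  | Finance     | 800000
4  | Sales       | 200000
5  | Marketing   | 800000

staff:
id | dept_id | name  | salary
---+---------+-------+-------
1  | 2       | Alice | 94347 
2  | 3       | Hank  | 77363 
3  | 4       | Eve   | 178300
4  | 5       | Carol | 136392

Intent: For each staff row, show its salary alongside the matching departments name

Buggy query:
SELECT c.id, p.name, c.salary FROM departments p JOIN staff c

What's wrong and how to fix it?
Bug: Missing join condition: each staff row is matched to all departments rows instead of just its own

Fix: Specify the join condition linking the foreign key to the parent id

Corrected query:
SELECT c.id, p.name, c.salary FROM departments p JOIN staff c ON c.dept_id = p.id

Result:
id | name      | salary
---+-----------+-------
1  | HR        | 94347 
2  | Finance   | 77363 
3  | Sales     | 178300
4  | Marketing | 136392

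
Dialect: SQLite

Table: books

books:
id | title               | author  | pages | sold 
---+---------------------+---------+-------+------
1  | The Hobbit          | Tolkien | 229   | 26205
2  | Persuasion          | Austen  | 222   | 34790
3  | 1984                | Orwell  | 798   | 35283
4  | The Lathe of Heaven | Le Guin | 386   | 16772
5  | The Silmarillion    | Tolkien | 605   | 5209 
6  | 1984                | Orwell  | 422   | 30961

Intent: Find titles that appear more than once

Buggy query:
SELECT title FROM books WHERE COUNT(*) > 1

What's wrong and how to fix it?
Bug: COUNT(*) is an aggregate and cannot be used in WHERE

Fix: GROUP BY title, then filter groups with HAVING COUNT(*) > 1

Corrected query:
SELECT title FROM books GROUP BY title HAVING COUNT(*) > 1

Result:
title
-----
1984 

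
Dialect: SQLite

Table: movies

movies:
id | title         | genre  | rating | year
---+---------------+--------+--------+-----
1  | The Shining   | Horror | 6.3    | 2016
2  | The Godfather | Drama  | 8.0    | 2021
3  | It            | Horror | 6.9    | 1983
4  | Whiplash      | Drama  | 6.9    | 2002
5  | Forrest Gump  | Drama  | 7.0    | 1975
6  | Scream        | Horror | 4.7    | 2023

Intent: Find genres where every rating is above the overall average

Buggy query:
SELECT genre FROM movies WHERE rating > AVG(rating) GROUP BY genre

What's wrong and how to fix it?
Bug: AVG() is an aggregate; it can't sit directly in WHERE

Fix: Use a subquery for AVG and a HAVING MIN(...) filter so the condition holds for every row in the group

Corrected query:
SELECT genre FROM movies GROUP BY genre HAVING MIN(rating) > (SELECT AVG(rating) FROM movies)

Result:
genre
-----
Drama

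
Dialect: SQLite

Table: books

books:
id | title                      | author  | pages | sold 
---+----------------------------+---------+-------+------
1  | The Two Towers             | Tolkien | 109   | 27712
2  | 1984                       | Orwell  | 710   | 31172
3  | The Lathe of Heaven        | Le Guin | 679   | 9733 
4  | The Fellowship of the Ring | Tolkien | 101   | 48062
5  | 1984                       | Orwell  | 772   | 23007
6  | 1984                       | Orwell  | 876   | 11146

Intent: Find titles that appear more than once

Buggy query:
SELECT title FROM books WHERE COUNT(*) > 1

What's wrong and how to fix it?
Bug: WHERE can't reference COUNT(*); aggregates are computed after WHERE

Fix: Group first, then use HAVING for the count condition

Corrected query:
SELECT title FROM books GROUP BY title HAVING COUNT(*) > 1

Result:
title
-----
1984 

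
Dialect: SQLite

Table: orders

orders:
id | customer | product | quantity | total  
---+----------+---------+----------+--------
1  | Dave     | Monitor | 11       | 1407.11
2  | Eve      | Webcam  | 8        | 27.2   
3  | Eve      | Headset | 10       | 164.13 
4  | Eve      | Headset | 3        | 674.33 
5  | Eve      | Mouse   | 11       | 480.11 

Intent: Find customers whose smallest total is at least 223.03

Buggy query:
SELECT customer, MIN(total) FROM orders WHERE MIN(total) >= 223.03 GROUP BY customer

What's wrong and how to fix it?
Bug: MIN() in WHERE is a misuse of aggregate

Fix: Use HAVING for the per-group MIN condition

Corrected query:
SELECT customer, MIN(total) FROM orders GROUP BY customer HAVING MIN(total) >= 223.03

Result:
customer | MIN(total)
---------+-----------
Dave     | 1407.11   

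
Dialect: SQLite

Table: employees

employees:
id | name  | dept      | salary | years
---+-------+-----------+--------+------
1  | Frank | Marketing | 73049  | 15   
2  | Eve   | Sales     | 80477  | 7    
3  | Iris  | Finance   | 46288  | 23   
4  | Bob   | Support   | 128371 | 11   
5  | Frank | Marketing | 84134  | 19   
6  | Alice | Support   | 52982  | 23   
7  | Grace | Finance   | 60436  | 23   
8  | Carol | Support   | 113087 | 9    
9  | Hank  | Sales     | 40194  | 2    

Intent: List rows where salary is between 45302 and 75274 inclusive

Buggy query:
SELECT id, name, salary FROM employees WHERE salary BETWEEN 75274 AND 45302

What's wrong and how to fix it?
Bug: BETWEEN expects the lower bound first; with 75274 AND 45302 the range is empty

Fix: Write BETWEEN 45302 AND 75274

Corrected query:
SELECT id, name, salary FROM employees WHERE salary BETWEEN 45302 AND 75274

Result:
id | name  | salary
---+-------+-------
1  | Frank | 73049 
3  | Iris  | 46288 
6  | Alice | 52982 
7  | Grace | 60436 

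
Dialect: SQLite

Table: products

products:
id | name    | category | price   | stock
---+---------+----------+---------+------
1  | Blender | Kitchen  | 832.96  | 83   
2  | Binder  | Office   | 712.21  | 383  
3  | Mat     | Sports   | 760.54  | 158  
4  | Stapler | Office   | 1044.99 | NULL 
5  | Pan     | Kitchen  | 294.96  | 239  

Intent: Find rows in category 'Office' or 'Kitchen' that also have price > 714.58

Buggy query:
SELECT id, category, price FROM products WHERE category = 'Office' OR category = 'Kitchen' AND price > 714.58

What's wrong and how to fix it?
Bug: AND binds tighter than OR, so this parses as category = 'Office' OR (category = 'Kitchen' AND price > 714.58)

Fix: Group the OR with parentheses (or use IN), then AND the threshold

Corrected query:
SELECT id, category, price FROM products WHERE (category = 'Office' OR category = 'Kitchen') AND price > 714.58

Result:
id | category | price  
---+----------+--------
1  | Kitchen  | 832.96 
4  | Office   | 1044.99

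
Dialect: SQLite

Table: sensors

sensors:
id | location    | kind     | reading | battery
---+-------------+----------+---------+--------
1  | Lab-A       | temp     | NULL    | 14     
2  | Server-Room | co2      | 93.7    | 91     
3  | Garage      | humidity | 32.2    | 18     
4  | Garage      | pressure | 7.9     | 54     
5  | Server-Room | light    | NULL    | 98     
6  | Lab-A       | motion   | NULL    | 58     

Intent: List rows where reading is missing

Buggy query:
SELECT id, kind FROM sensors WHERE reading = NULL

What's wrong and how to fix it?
Bug: '= NULL' is always unknown in SQL three-valued logic, so no rows match

Fix: Use IS NULL to test for NULL

Corrected query:
SELECT id, kind FROM sensors WHERE reading IS NULL

Result:
id | kind  
---+-------
1  | temp  
5  | light 
6  | motion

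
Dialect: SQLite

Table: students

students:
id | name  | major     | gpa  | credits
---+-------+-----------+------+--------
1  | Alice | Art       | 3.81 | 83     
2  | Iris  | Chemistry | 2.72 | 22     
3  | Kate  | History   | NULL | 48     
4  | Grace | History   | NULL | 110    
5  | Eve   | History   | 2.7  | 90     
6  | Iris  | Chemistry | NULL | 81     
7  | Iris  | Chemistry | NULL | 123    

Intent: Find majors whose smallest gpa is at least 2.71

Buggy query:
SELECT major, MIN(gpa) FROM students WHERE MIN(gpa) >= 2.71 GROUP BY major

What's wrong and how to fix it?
Bug: MIN() in WHERE is a misuse of aggregate

Fix: Use HAVING for the per-group MIN condition

Corrected query:
SELECT major, MIN(gpa) FROM students GROUP BY major HAVING MIN(gpa) >= 2.71

Result:
major     | MIN(gpa)
----------+---------
Art       | 3.81    
Chemistry | 2.72    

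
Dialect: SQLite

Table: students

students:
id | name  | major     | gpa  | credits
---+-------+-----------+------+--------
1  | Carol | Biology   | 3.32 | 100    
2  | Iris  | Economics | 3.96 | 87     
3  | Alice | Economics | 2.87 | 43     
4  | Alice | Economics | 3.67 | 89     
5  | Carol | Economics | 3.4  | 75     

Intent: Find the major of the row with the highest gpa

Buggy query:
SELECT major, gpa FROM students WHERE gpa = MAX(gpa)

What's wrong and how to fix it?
Bug: WHERE is evaluated per row; an aggregate over the whole table isn't defined there

Fix: Use a subquery: WHERE gpa = (SELECT MAX(gpa) FROM students)

Corrected query:
SELECT major, gpa FROM students WHERE gpa = (SELECT MAX(gpa) FROM students)

Result:
major     | gpa 
----------+-----
Economics | 3.96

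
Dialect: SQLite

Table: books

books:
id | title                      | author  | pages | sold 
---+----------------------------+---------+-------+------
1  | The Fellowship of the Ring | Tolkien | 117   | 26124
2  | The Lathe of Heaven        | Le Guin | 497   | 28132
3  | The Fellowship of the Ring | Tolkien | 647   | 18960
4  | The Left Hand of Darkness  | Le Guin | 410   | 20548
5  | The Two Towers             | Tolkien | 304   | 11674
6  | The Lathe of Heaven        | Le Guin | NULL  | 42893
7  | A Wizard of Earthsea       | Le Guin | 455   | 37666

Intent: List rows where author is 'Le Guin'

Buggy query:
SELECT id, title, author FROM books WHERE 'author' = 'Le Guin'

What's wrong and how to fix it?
Bug: 'author' in single quotes is a string literal, not the column; the comparison is literal-vs-literal and never true

Fix: Reference the column as author without single quotes

Corrected query:
SELECT id, title, author FROM books WHERE author = 'Le Guin'

Result:
id | title                     | author 
---+---------------------------+--------
2  | The Lathe of Heaven       | Le Guin
4  | The Left Hand of Darkness | Le Guin
6  | The Lathe of Heaven       | Le Guin
7  | A Wizard of Earthsea      | Le Guin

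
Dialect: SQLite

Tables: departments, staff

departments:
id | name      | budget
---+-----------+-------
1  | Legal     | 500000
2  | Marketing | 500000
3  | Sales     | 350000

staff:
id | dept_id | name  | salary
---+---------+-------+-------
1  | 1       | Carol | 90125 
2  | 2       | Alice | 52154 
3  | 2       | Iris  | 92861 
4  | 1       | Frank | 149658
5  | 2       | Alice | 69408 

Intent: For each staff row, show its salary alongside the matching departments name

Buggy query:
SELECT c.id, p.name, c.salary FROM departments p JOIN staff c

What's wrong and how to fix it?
Bug: Missing join condition: each staff row is matched to all departments rows instead of just its own

Fix: Add ON c.dept_id = p.id to the JOIN

Corrected query:
SELECT c.id, p.name, c.salary FROM departments p JOIN staff c ON c.dept_id = p.id

Result:
id | name      | salary
---+-----------+-------
1  | Legal     | 90125 
2  | Marketing | 52154 
3  | Marketing | 92861 
4  | Legal     | 149658
5  | Marketing | 69408 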